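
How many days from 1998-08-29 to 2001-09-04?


From 1998-08-29 to 2001-09-04
1998-08-29: days before August = 31 + 28 + 31 + 30 + 31 + 30 + 31 = 212 (1998 is not a leap year); day of year = 212 + 29 = 241
2001-09-04: days before September = 31 + 28 + 31 + 30 + 31 + 30 + 31 + 31 = 243 (2001 is not a leap year); day of year = 243 + 4 = 247
Rest of 1998: 365 - 241 = 124
Full years 1999 (365), 2000 (366): 731
Total = 124 + 731 + 247 = 1102

1102 days


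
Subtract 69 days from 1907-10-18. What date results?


Start: 1907-10-18, subtract 69 days
Back 18 days from October 18 reaches September 30, 1907 -> 51 left
September 1907 has 30 days -> back to August 31, 1907 -> 21 left
August 1907: 31 - 21 = 10 -> lands on August 10

Result: 1907-08-10


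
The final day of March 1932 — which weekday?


March 1932 has 31 days
Anchor: Jan 1, 1932. With p = 1932 - 1 = 1931: (p + p//4 - p//100 + p//400) mod 7 = (1931 + 482 - 19 + 4) mod 7 = 2398 mod 7 = 4 -> Friday (Mon=0 ... Sun=6)
Days before March (Jan-Feb): 60; March 1 index = (4 + 60) mod 7 = 1 -> Tuesday
Last day offset: 31 - 1 = 30 days
Weekday index = (1 + 30) mod 7 = 3

Thursday, March 31


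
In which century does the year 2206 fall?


Century = (year - 1) // 100 + 1
= (2206 - 1) // 100 + 1
= 2205 // 100 + 1
= 22 + 1

23rd century


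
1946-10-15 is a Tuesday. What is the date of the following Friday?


Current: Tuesday
Target: Friday
Days ahead: 3

Next Friday: 1946-10-18


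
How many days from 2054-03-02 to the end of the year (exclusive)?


Day of year: 61 of 365
Remaining = 365 - 61

304 days


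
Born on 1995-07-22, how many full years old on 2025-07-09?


Birth: 1995-07-22
Reference: 2025-07-09
Year difference: 2025 - 1995 = 30
Birthday not yet reached in 2025, subtract 1

29 years old


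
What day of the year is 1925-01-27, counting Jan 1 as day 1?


Date: January 27, 1925
No months before January
Plus 27 days in January

Day of year: 27


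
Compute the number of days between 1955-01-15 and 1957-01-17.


From 1955-01-15 to 1957-01-17
1955-01-15: day of year = 15
1957-01-17: day of year = 17
Rest of 1955: 365 - 15 = 350
Full years 1956 (366): 366
Total = 350 + 366 + 17 = 733

733 days


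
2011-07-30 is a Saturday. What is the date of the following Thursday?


Current: Saturday
Target: Thursday
Days ahead: 5

Next Thursday: 2011-08-04


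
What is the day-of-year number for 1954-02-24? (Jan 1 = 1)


Date: February 24, 1954
Days in months 1 through 1: 31
Plus 24 days in February

Day of year: 55


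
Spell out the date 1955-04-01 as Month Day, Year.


ISO 1955-04-01 parses as year=1955, month=04, day=01
Month 4 -> April

April 1, 1955


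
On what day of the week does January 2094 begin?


Target: January 1, 2094
Anchor: Jan 1, 2094. With p = 2094 - 1 = 2093: (p + p//4 - p//100 + p//400) mod 7 = (2093 + 523 - 20 + 5) mod 7 = 2601 mod 7 = 4 -> Friday (Mon=0 ... Sun=6)
Offset from anchor: 0 days
Weekday index = (4 + 0) mod 7 = 4

Friday


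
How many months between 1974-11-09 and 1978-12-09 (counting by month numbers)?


From November 1974 to December 1978
4 years * 12 = 48 months, plus 1 month = 49

49 months


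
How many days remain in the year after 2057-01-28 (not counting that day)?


Day of year: 28 of 365
Remaining = 365 - 28

337 days


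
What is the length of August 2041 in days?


August 2041

31 days


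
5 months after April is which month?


April is month 4
4 + 5 = 9

September


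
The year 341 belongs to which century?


Century = (year - 1) // 100 + 1
= (341 - 1) // 100 + 1
= 340 // 100 + 1
= 3 + 1

4th century


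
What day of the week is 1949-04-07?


Date: April 7, 1949
Anchor: Jan 1, 1949. With p = 1949 - 1 = 1948: (p + p//4 - p//100 + p//400) mod 7 = (1948 + 487 - 19 + 4) mod 7 = 2420 mod 7 = 5 -> Saturday (Mon=0 ... Sun=6)
Days before April (Jan-Mar): 90; offset = 90 + 7 - 1 = 96
Weekday index = (5 + 96) mod 7 = 3

Day of the week: Thursday


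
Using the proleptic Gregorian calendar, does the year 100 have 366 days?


Gregorian leap year rule: divisible by 4, but not by 100, unless also by 400.
100 is divisible by 100 but not 400 -> not a leap year

No


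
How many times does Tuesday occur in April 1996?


April 1996 has 30 days
Anchor: Jan 1, 1996. With p = 1996 - 1 = 1995: (p + p//4 - p//100 + p//400) mod 7 = (1995 + 498 - 19 + 4) mod 7 = 2478 mod 7 = 0 -> Monday (Mon=0 ... Sun=6)
Days before April (Jan-Mar): 91; April 1 index = (0 + 91) mod 7 = 0 -> Monday
First Tuesday is April 2
Tuesdays: 2, 9, 16, 23, 30

5 Tuesdays


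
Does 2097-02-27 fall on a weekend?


Anchor: Jan 1, 2097. With p = 2097 - 1 = 2096: (p + p//4 - p//100 + p//400) mod 7 = (2096 + 524 - 20 + 5) mod 7 = 2605 mod 7 = 1 -> Tuesday (Mon=0 ... Sun=6)
Day of year: 58; offset = 57
Weekday index = (1 + 57) mod 7 = 2 -> Wednesday
Weekend days: Saturday, Sunday

No


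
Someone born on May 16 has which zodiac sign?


Date: May 16
Conventional tropical zodiac dates: Taurus from April 20 onward; Gemini starts May 21
May 16 falls within the Taurus range

Taurus


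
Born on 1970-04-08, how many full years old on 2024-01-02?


Birth: 1970-04-08
Reference: 2024-01-02
Year difference: 2024 - 1970 = 54
Birthday not yet reached in 2024, subtract 1

53 years old


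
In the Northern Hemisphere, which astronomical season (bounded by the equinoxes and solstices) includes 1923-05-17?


Date: May 17
Astronomical Spring (approx.; exact equinox/solstice day varies by year): March 20 to June 20
May 17 falls within the Spring window

Spring


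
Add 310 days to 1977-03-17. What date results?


Start: 1977-03-17, add 310 days
March 1977 has 31 days: 31 - 17 = 14 days to March 31 -> 296 left
April 1977 has 30 days -> 266 left
May 1977 has 31 days -> 235 left
June 1977 has 30 days -> 205 left
July 1977 has 31 days -> 174 left
August 1977 has 31 days -> 143 left
September 1977 has 30 days -> 113 left
October 1977 has 31 days -> 82 left
November 1977 has 30 days -> 52 left
December 1977 has 31 days -> 21 left
January 1978: 21 <= 31 -> lands on January 21

Result: 1978-01-21


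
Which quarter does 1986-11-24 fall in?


Month: November (month 11)
Q1: Jan-Mar, Q2: Apr-Jun, Q3: Jul-Sep, Q4: Oct-Dec

Q4


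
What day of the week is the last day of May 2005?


May 2005 has 31 days
Anchor: Jan 1, 2005. With p = 2005 - 1 = 2004: (p + p//4 - p//100 + p//400) mod 7 = (2004 + 501 - 20 + 5) mod 7 = 2490 mod 7 = 5 -> Saturday (Mon=0 ... Sun=6)
Days before May (Jan-Apr): 120; May 1 index = (5 + 120) mod 7 = 6 -> Sunday
Last day offset: 31 - 1 = 30 days
Weekday index = (6 + 30) mod 7 = 1

Tuesday, May 31


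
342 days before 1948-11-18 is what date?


Start: 1948-11-18, subtract 342 days
Back 18 days from November 18 reaches October 31, 1948 -> 324 left
October 1948 has 31 days -> back to September 30, 1948 -> 293 left
September 1948 has 30 days -> back to August 31, 1948 -> 263 left
August 1948 has 31 days -> back to July 31, 1948 -> 232 left
July 1948 has 31 days -> back to June 30, 1948 -> 201 left
June 1948 has 30 days -> back to May 31, 1948 -> 171 left
May 1948 has 31 days -> back to April 30, 1948 -> 140 left
April 1948 has 30 days -> back to March 31, 1948 -> 110 left
March 1948 has 31 days -> back to February 29, 1948 -> 79 left
February 1948 has 29 days -> back to January 31, 1948 -> 50 left
January 1948 has 31 days -> back to December 31, 1947 -> 19 left
December 1947: 31 - 19 = 12 -> lands on December 12

Result: 1947-12-12


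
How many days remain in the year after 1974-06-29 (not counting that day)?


Day of year: 180 of 365
Remaining = 365 - 180

185 days


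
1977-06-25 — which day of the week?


Date: June 25, 1977
Anchor: Jan 1, 1977. With p = 1977 - 1 = 1976: (p + p//4 - p//100 + p//400) mod 7 = (1976 + 494 - 19 + 4) mod 7 = 2455 mod 7 = 5 -> Saturday (Mon=0 ... Sun=6)
Days before June (Jan-May): 151; offset = 151 + 25 - 1 = 175
Weekday index = (5 + 175) mod 7 = 5

Day of the week: Saturday


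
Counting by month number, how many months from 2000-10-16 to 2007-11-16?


From October 2000 to November 2007
7 years * 12 = 84 months, plus 1 month = 85

85 months


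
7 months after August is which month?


August is month 8
8 + 7 = 15; wrap: 15 - 12 = 3

March


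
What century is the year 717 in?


Century = (year - 1) // 100 + 1
= (717 - 1) // 100 + 1
= 716 // 100 + 1
= 7 + 1

8th century


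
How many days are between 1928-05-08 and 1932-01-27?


From 1928-05-08 to 1932-01-27
1928-05-08: days before May = 31 + 29 + 31 + 30 = 121 (1928 is a leap year); day of year = 121 + 8 = 129
1932-01-27: day of year = 27
Rest of 1928: 366 - 129 = 237
Full years 1929 (365), 1930 (365), 1931 (365): 1095
Total = 237 + 1095 + 27 = 1359

1359 days


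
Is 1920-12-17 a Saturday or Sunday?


Anchor: Jan 1, 1920. With p = 1920 - 1 = 1919: (p + p//4 - p//100 + p//400) mod 7 = (1919 + 479 - 19 + 4) mod 7 = 2383 mod 7 = 3 -> Thursday (Mon=0 ... Sun=6)
Day of year: 352; offset = 351
Weekday index = (3 + 351) mod 7 = 4 -> Friday
Weekend days: Saturday, Sunday

No


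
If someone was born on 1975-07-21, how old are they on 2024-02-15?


Birth: 1975-07-21
Reference: 2024-02-15
Year difference: 2024 - 1975 = 49
Birthday not yet reached in 2024, subtract 1

48 years old


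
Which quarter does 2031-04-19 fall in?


Month: April (month 4)
Q1: Jan-Mar, Q2: Apr-Jun, Q3: Jul-Sep, Q4: Oct-Dec

Q2


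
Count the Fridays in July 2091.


July 2091 has 31 days
Anchor: Jan 1, 2091. With p = 2091 - 1 = 2090: (p + p//4 - p//100 + p//400) mod 7 = (2090 + 522 - 20 + 5) mod 7 = 2597 mod 7 = 0 -> Monday (Mon=0 ... Sun=6)
Days before July (Jan-Jun): 181; July 1 index = (0 + 181) mod 7 = 6 -> Sunday
First Friday is July 6
Fridays: 6, 13, 20, 27

4 Fridays


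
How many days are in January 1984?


January 1984

31 days


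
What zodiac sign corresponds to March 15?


Date: March 15
Conventional tropical zodiac dates: Pisces from February 19 onward; Aries starts March 21
March 15 falls within the Pisces range

Pisces


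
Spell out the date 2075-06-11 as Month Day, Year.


ISO 2075-06-11 parses as year=2075, month=06, day=11
Month 6 -> June

June 11, 2075


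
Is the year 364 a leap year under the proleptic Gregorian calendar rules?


Gregorian leap year rule: divisible by 4, but not by 100, unless also by 400.
364 is divisible by 4 but not 100 -> leap year

Yes


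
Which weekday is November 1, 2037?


Target: November 1, 2037
Anchor: Jan 1, 2037. With p = 2037 - 1 = 2036: (p + p//4 - p//100 + p//400) mod 7 = (2036 + 509 - 20 + 5) mod 7 = 2530 mod 7 = 3 -> Thursday (Mon=0 ... Sun=6)
Days before November (Jan-Oct): 304 days
Weekday index = (3 + 304) mod 7 = 6

Sunday


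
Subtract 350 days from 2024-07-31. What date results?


Start: 2024-07-31, subtract 350 days
Back 31 days from July 31 reaches June 30, 2024 -> 319 left
June 2024 has 30 days -> back to May 31, 2024 -> 289 left
May 2024 has 31 days -> back to April 30, 2024 -> 258 left
April 2024 has 30 days -> back to March 31, 2024 -> 228 left
March 2024 has 31 days -> back to February 29, 2024 -> 197 left
February 2024 has 29 days -> back to January 31, 2024 -> 168 left
January 2024 has 31 days -> back to December 31, 2023 -> 137 left
December 2023 has 31 days -> back to November 30, 2023 -> 106 left
November 2023 has 30 days -> back to October 31, 2023 -> 76 left
October 2023 has 31 days -> back to September 30, 2023 -> 45 left
September 2023 has 30 days -> back to August 31, 2023 -> 15 left
August 2023: 31 - 15 = 16 -> lands on August 16

Result: 2023-08-16


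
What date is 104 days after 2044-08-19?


Start: 2044-08-19, add 104 days
August 2044 has 31 days: 31 - 19 = 12 days to August 31 -> 92 left
September 2044 has 30 days -> 62 left
October 2044 has 31 days -> 31 left
November 2044 has 30 days -> 1 left
December 2044: 1 <= 31 -> lands on December 1

Result: 2044-12-01


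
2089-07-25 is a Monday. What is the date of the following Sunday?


Current: Monday
Target: Sunday
Days ahead: 6

Next Sunday: 2089-07-31


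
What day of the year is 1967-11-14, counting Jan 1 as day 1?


Date: November 14, 1967
Days in months 1 through 10: 304
Plus 14 days in November

Day of year: 318


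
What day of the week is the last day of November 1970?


November 1970 has 30 days
Anchor: Jan 1, 1970. With p = 1970 - 1 = 1969: (p + p//4 - p//100 + p//400) mod 7 = (1969 + 492 - 19 + 4) mod 7 = 2446 mod 7 = 3 -> Thursday (Mon=0 ... Sun=6)
Days before November (Jan-Oct): 304; November 1 index = (3 + 304) mod 7 = 6 -> Sunday
Last day offset: 30 - 1 = 29 days
Weekday index = (6 + 29) mod 7 = 0

Monday, November 30


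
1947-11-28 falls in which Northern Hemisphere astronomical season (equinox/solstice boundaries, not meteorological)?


Date: November 28
Astronomical Autumn (approx.; exact equinox/solstice day varies by year): September 22 to December 20
November 28 falls within the Autumn window

Autumn


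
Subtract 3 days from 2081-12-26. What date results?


Start: 2081-12-26, subtract 3 days
26 - 3 = 23 stays within December 2081

Result: 2081-12-23


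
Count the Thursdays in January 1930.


January 1930 has 31 days
Anchor: Jan 1, 1930. With p = 1930 - 1 = 1929: (p + p//4 - p//100 + p//400) mod 7 = (1929 + 482 - 19 + 4) mod 7 = 2396 mod 7 = 2 -> Wednesday (Mon=0 ... Sun=6)
January 1 is the anchor itself -> Wednesday
First Thursday is January 2
Thursdays: 2, 9, 16, 23, 30

5 Thursdays


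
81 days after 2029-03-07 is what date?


Start: 2029-03-07, add 81 days
March 2029 has 31 days: 31 - 7 = 24 days to March 31 -> 57 left
April 2029 has 30 days -> 27 left
May 2029: 27 <= 31 -> lands on May 27

Result: 2029-05-27


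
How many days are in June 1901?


June 1901

30 days


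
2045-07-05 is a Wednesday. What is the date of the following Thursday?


Current: Wednesday
Target: Thursday
Days ahead: 1

Next Thursday: 2045-07-06


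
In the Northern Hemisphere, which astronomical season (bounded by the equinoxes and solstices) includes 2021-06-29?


Date: June 29
Astronomical Summer (approx.; exact equinox/solstice day varies by year): June 21 to September 21
June 29 falls within the Summer window

Summer


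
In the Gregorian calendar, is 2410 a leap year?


Gregorian leap year rule: divisible by 4, but not by 100, unless also by 400.
2410 is not divisible by 4 -> not a leap year

No


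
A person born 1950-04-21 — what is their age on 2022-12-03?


Birth: 1950-04-21
Reference: 2022-12-03
Year difference: 2022 - 1950 = 72

72 years old


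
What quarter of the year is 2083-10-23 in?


Month: October (month 10)
Q1: Jan-Mar, Q2: Apr-Jun, Q3: Jul-Sep, Q4: Oct-Dec

Q4


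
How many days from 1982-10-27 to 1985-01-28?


From 1982-10-27 to 1985-01-28
1982-10-27: days before October = 31 + 28 + 31 + 30 + 31 + 30 + 31 + 31 + 30 = 273 (1982 is not a leap year); day of year = 273 + 27 = 300
1985-01-28: day of year = 28
Rest of 1982: 365 - 300 = 65
Full years 1983 (365), 1984 (366): 731
Total = 65 + 731 + 28 = 824

824 days


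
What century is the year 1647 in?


Century = (year - 1) // 100 + 1
= (1647 - 1) // 100 + 1
= 1646 // 100 + 1
= 16 + 1

17th century


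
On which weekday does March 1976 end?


March 1976 has 31 days
Anchor: Jan 1, 1976. With p = 1976 - 1 = 1975: (p + p//4 - p//100 + p//400) mod 7 = (1975 + 493 - 19 + 4) mod 7 = 2453 mod 7 = 3 -> Thursday (Mon=0 ... Sun=6)
Days before March (Jan-Feb): 60; March 1 index = (3 + 60) mod 7 = 0 -> Monday
Last day offset: 31 - 1 = 30 days
Weekday index = (0 + 30) mod 7 = 2

Wednesday, March 31


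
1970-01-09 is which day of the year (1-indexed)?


Date: January 9, 1970
No months before January
Plus 9 days in January

Day of year: 9


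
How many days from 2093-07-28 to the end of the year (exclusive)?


Day of year: 209 of 365
Remaining = 365 - 209

156 days


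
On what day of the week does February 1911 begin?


Target: February 1, 1911
Anchor: Jan 1, 1911. With p = 1911 - 1 = 1910: (p + p//4 - p//100 + p//400) mod 7 = (1910 + 477 - 19 + 4) mod 7 = 2372 mod 7 = 6 -> Sunday (Mon=0 ... Sun=6)
Days before February (Jan): 31 days
Weekday index = (6 + 31) mod 7 = 2

Wednesday


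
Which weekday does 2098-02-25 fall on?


Date: February 25, 2098
Anchor: Jan 1, 2098. With p = 2098 - 1 = 2097: (p + p//4 - p//100 + p//400) mod 7 = (2097 + 524 - 20 + 5) mod 7 = 2606 mod 7 = 2 -> Wednesday (Mon=0 ... Sun=6)
Days before February (Jan): 31; offset = 31 + 25 - 1 = 55
Weekday index = (2 + 55) mod 7 = 1

Day of the week: Tuesday


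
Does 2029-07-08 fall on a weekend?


Anchor: Jan 1, 2029. With p = 2029 - 1 = 2028: (p + p//4 - p//100 + p//400) mod 7 = (2028 + 507 - 20 + 5) mod 7 = 2520 mod 7 = 0 -> Monday (Mon=0 ... Sun=6)
Day of year: 189; offset = 188
Weekday index = (0 + 188) mod 7 = 6 -> Sunday
Weekend days: Saturday, Sunday

Yes


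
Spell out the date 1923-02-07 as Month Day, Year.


ISO 1923-02-07 parses as year=1923, month=02, day=07
Month 2 -> February

February 7, 1923


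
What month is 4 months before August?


August is month 8
8 - 4 = 4

April


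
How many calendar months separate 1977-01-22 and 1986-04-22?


From January 1977 to April 1986
9 years * 12 = 108 months, plus 3 months = 111

111 months


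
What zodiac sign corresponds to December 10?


Date: December 10
Conventional tropical zodiac dates: Sagittarius from November 22 onward; Capricorn starts December 22
December 10 falls within the Sagittarius range

Sagittarius


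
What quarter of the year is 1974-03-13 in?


Month: March (month 3)
Q1: Jan-Mar, Q2: Apr-Jun, Q3: Jul-Sep, Q4: Oct-Dec

Q1


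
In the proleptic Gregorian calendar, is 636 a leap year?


Gregorian leap year rule: divisible by 4, but not by 100, unless also by 400.
636 is divisible by 4 but not 100 -> leap year

Yes


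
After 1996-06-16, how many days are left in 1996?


Day of year: 168 of 366
Remaining = 366 - 168

198 days


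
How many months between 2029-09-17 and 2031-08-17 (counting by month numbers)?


From September 2029 to August 2031
2 years * 12 = 24 months, minus 1 month = 23

23 months


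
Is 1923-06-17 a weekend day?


Anchor: Jan 1, 1923. With p = 1923 - 1 = 1922: (p + p//4 - p//100 + p//400) mod 7 = (1922 + 480 - 19 + 4) mod 7 = 2387 mod 7 = 0 -> Monday (Mon=0 ... Sun=6)
Day of year: 168; offset = 167
Weekday index = (0 + 167) mod 7 = 6 -> Sunday
Weekend days: Saturday, Sunday

Yes


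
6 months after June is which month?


June is month 6
6 + 6 = 12

December


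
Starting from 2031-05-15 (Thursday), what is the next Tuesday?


Current: Thursday
Target: Tuesday
Days ahead: 5

Next Tuesday: 2031-05-20


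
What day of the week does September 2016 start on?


Target: September 1, 2016
Anchor: Jan 1, 2016. With p = 2016 - 1 = 2015: (p + p//4 - p//100 + p//400) mod 7 = (2015 + 503 - 20 + 5) mod 7 = 2503 mod 7 = 4 -> Friday (Mon=0 ... Sun=6)
Days before September (Jan-Aug): 244 days
Weekday index = (4 + 244) mod 7 = 3

Thursday


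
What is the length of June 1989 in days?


June 1989

30 days


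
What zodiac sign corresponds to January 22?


Date: January 22
Conventional tropical zodiac dates: Aquarius from January 20 onward; Pisces starts February 19
January 22 falls within the Aquarius range

Aquarius


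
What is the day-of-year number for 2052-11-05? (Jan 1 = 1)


Date: November 5, 2052
Days in months 1 through 10: 305
Plus 5 days in November

Day of year: 310


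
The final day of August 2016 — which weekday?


August 2016 has 31 days
Anchor: Jan 1, 2016. With p = 2016 - 1 = 2015: (p + p//4 - p//100 + p//400) mod 7 = (2015 + 503 - 20 + 5) mod 7 = 2503 mod 7 = 4 -> Friday (Mon=0 ... Sun=6)
Days before August (Jan-Jul): 213; August 1 index = (4 + 213) mod 7 = 0 -> Monday
Last day offset: 31 - 1 = 30 days
Weekday index = (0 + 30) mod 7 = 2

Wednesday, August 31


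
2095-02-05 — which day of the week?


Date: February 5, 2095
Anchor: Jan 1, 2095. With p = 2095 - 1 = 2094: (p + p//4 - p//100 + p//400) mod 7 = (2094 + 523 - 20 + 5) mod 7 = 2602 mod 7 = 5 -> Saturday (Mon=0 ... Sun=6)
Days before February (Jan): 31; offset = 31 + 5 - 1 = 35
Weekday index = (5 + 35) mod 7 = 5

Day of the week: Saturday


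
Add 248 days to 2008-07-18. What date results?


Start: 2008-07-18, add 248 days
July 2008 has 31 days: 31 - 18 = 13 days to July 31 -> 235 left
August 2008 has 31 days -> 204 left
September 2008 has 30 days -> 174 left
October 2008 has 31 days -> 143 left
November 2008 has 30 days -> 113 left
December 2008 has 31 days -> 82 left
January 2009 has 31 days -> 51 left
February 2009 has 28 days -> 23 left
March 2009: 23 <= 31 -> lands on March 23

Result: 2009-03-23


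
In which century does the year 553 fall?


Century = (year - 1) // 100 + 1
= (553 - 1) // 100 + 1
= 552 // 100 + 1
= 5 + 1

6th century


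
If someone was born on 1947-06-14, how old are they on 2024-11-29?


Birth: 1947-06-14
Reference: 2024-11-29
Year difference: 2024 - 1947 = 77

77 years old


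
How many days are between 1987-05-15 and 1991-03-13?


From 1987-05-15 to 1991-03-13
1987-05-15: days before May = 31 + 28 + 31 + 30 = 120 (1987 is not a leap year); day of year = 120 + 15 = 135
1991-03-13: days before March = 31 + 28 = 59 (1991 is not a leap year); day of year = 59 + 13 = 72
Rest of 1987: 365 - 135 = 230
Full years 1988 (366), 1989 (365), 1990 (365): 1096
Total = 230 + 1096 + 72 = 1398

1398 days


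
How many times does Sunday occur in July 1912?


July 1912 has 31 days
Anchor: Jan 1, 1912. With p = 1912 - 1 = 1911: (p + p//4 - p//100 + p//400) mod 7 = (1911 + 477 - 19 + 4) mod 7 = 2373 mod 7 = 0 -> Monday (Mon=0 ... Sun=6)
Days before July (Jan-Jun): 182; July 1 index = (0 + 182) mod 7 = 0 -> Monday
First Sunday is July 7
Sundays: 7, 14, 21, 28

4 Sundays


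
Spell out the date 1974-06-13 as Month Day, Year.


ISO 1974-06-13 parses as year=1974, month=06, day=13
Month 6 -> June

June 13, 1974


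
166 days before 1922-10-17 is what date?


Start: 1922-10-17, subtract 166 days
Back 17 days from October 17 reaches September 30, 1922 -> 149 left
September 1922 has 30 days -> back to August 31, 1922 -> 119 left
August 1922 has 31 days -> back to July 31, 1922 -> 88 left
July 1922 has 31 days -> back to June 30, 1922 -> 57 left
June 1922 has 30 days -> back to May 31, 1922 -> 27 left
May 1922: 31 - 27 = 4 -> lands on May 4

Result: 1922-05-04


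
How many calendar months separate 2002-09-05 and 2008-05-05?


From September 2002 to May 2008
6 years * 12 = 72 months, minus 4 months = 68

68 months


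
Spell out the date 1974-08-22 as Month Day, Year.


ISO 1974-08-22 parses as year=1974, month=08, day=22
Month 8 -> August

August 22, 1974


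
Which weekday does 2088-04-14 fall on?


Date: April 14, 2088
Anchor: Jan 1, 2088. With p = 2088 - 1 = 2087: (p + p//4 - p//100 + p//400) mod 7 = (2087 + 521 - 20 + 5) mod 7 = 2593 mod 7 = 3 -> Thursday (Mon=0 ... Sun=6)
Days before April (Jan-Mar): 91; offset = 91 + 14 - 1 = 104
Weekday index = (3 + 104) mod 7 = 2

Day of the week: Wednesday


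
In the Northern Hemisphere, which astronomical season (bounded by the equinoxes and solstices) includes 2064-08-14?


Date: August 14
Astronomical Summer (approx.; exact equinox/solstice day varies by year): June 21 to September 21
August 14 falls within the Summer window

Summer


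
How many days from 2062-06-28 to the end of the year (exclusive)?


Day of year: 179 of 365
Remaining = 365 - 179

186 days


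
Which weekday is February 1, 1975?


Target: February 1, 1975
Anchor: Jan 1, 1975. With p = 1975 - 1 = 1974: (p + p//4 - p//100 + p//400) mod 7 = (1974 + 493 - 19 + 4) mod 7 = 2452 mod 7 = 2 -> Wednesday (Mon=0 ... Sun=6)
Days before February (Jan): 31 days
Weekday index = (2 + 31) mod 7 = 5

Saturday


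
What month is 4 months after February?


February is month 2
2 + 4 = 6

June


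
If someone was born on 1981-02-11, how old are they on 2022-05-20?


Birth: 1981-02-11
Reference: 2022-05-20
Year difference: 2022 - 1981 = 41

41 years old


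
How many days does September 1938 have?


September 1938

30 days


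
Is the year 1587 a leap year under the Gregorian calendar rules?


Gregorian leap year rule: divisible by 4, but not by 100, unless also by 400.
1587 is not divisible by 4 -> not a leap year

No


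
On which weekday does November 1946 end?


November 1946 has 30 days
Anchor: Jan 1, 1946. With p = 1946 - 1 = 1945: (p + p//4 - p//100 + p//400) mod 7 = (1945 + 486 - 19 + 4) mod 7 = 2416 mod 7 = 1 -> Tuesday (Mon=0 ... Sun=6)
Days before November (Jan-Oct): 304; November 1 index = (1 + 304) mod 7 = 4 -> Friday
Last day offset: 30 - 1 = 29 days
Weekday index = (4 + 29) mod 7 = 5

Saturday, November 30


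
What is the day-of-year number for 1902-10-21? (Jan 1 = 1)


Date: October 21, 1902
Days in months 1 through 9: 273
Plus 21 days in October

Day of year: 294


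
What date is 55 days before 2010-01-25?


Start: 2010-01-25, subtract 55 days
Back 25 days from January 25 reaches December 31, 2009 -> 30 left
December 2009: 31 - 30 = 1 -> lands on December 1

Result: 2009-12-01


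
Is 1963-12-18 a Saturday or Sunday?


Anchor: Jan 1, 1963. With p = 1963 - 1 = 1962: (p + p//4 - p//100 + p//400) mod 7 = (1962 + 490 - 19 + 4) mod 7 = 2437 mod 7 = 1 -> Tuesday (Mon=0 ... Sun=6)
Day of year: 352; offset = 351
Weekday index = (1 + 351) mod 7 = 2 -> Wednesday
Weekend days: Saturday, Sunday

No


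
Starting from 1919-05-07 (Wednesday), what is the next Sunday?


Current: Wednesday
Target: Sunday
Days ahead: 4

Next Sunday: 1919-05-11


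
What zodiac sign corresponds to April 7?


Date: April 7
Conventional tropical zodiac dates: Aries from March 21 onward; Taurus starts April 20
April 7 falls within the Aries range

Aries


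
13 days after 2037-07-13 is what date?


Start: 2037-07-13, add 13 days
July 2037 has 31 days; 13 + 13 = 26 stays within July

Result: 2037-07-26


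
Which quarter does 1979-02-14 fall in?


Month: February (month 2)
Q1: Jan-Mar, Q2: Apr-Jun, Q3: Jul-Sep, Q4: Oct-Dec

Q1


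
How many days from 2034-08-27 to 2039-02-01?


From 2034-08-27 to 2039-02-01
2034-08-27: days before August = 31 + 28 + 31 + 30 + 31 + 30 + 31 = 212 (2034 is not a leap year); day of year = 212 + 27 = 239
2039-02-01: days before February = 31; day of year = 31 + 1 = 32
Rest of 2034: 365 - 239 = 126
Full years 2035 (365), 2036 (366), 2037 (365), 2038 (365): 1461
Total = 126 + 1461 + 32 = 1619

1619 days


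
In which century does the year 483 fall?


Century = (year - 1) // 100 + 1
= (483 - 1) // 100 + 1
= 482 // 100 + 1
= 4 + 1

5th century


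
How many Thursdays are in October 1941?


October 1941 has 31 days
Anchor: Jan 1, 1941. With p = 1941 - 1 = 1940: (p + p//4 - p//100 + p//400) mod 7 = (1940 + 485 - 19 + 4) mod 7 = 2410 mod 7 = 2 -> Wednesday (Mon=0 ... Sun=6)
Days before October (Jan-Sep): 273; October 1 index = (2 + 273) mod 7 = 2 -> Wednesday
First Thursday is October 2
Thursdays: 2, 9, 16, 23, 30

5 Thursdays


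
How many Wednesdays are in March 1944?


March 1944 has 31 days
Anchor: Jan 1, 1944. With p = 1944 - 1 = 1943: (p + p//4 - p//100 + p//400) mod 7 = (1943 + 485 - 19 + 4) mod 7 = 2413 mod 7 = 5 -> Saturday (Mon=0 ... Sun=6)
Days before March (Jan-Feb): 60; March 1 index = (5 + 60) mod 7 = 2 -> Wednesday
First Wednesday is March 1
Wednesdays: 1, 8, 15, 22, 29

5 Wednesdays


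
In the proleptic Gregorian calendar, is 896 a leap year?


Gregorian leap year rule: divisible by 4, but not by 100, unless also by 400.
896 is divisible by 4 but not 100 -> leap year

Yes


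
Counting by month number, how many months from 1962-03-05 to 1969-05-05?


From March 1962 to May 1969
7 years * 12 = 84 months, plus 2 months = 86

86 months


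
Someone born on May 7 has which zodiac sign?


Date: May 7
Conventional tropical zodiac dates: Taurus from April 20 onward; Gemini starts May 21
May 7 falls within the Taurus range

Taurus


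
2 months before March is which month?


March is month 3
3 - 2 = 1

January


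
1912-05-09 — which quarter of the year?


Month: May (month 5)
Q1: Jan-Mar, Q2: Apr-Jun, Q3: Jul-Sep, Q4: Oct-Dec

Q2


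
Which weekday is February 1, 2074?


Target: February 1, 2074
Anchor: Jan 1, 2074. With p = 2074 - 1 = 2073: (p + p//4 - p//100 + p//400) mod 7 = (2073 + 518 - 20 + 5) mod 7 = 2576 mod 7 = 0 -> Monday (Mon=0 ... Sun=6)
Days before February (Jan): 31 days
Weekday index = (0 + 31) mod 7 = 3

Thursday


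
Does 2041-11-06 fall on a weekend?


Anchor: Jan 1, 2041. With p = 2041 - 1 = 2040: (p + p//4 - p//100 + p//400) mod 7 = (2040 + 510 - 20 + 5) mod 7 = 2535 mod 7 = 1 -> Tuesday (Mon=0 ... Sun=6)
Day of year: 310; offset = 309
Weekday index = (1 + 309) mod 7 = 2 -> Wednesday
Weekend days: Saturday, Sunday

No


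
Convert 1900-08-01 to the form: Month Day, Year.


ISO 1900-08-01 parses as year=1900, month=08, day=01
Month 8 -> August

August 1, 1900


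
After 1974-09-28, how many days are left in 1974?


Day of year: 271 of 365
Remaining = 365 - 271

94 days


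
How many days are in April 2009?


April 2009

30 days


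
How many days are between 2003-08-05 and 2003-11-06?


From 2003-08-05 to 2003-11-06
2003-08-05: days before August = 31 + 28 + 31 + 30 + 31 + 30 + 31 = 212 (2003 is not a leap year); day of year = 212 + 5 = 217
2003-11-06: days before November = 31 + 28 + 31 + 30 + 31 + 30 + 31 + 31 + 30 + 31 = 304 (2003 is not a leap year); day of year = 304 + 6 = 310
Same year: 310 - 217 = 93

93 days


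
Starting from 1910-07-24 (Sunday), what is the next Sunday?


Current: Sunday
Target: Sunday
Days ahead: 7

Next Sunday: 1910-07-31


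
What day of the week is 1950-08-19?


Date: August 19, 1950
Anchor: Jan 1, 1950. With p = 1950 - 1 = 1949: (p + p//4 - p//100 + p//400) mod 7 = (1949 + 487 - 19 + 4) mod 7 = 2421 mod 7 = 6 -> Sunday (Mon=0 ... Sun=6)
Days before August (Jan-Jul): 212; offset = 212 + 19 - 1 = 230
Weekday index = (6 + 230) mod 7 = 5

Day of the week: Saturday


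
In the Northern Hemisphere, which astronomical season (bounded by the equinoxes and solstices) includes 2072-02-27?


Date: February 27
Astronomical Winter (approx.; exact equinox/solstice day varies by year): December 21 to March 19
February 27 falls within the Winter window

Winter


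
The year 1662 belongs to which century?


Century = (year - 1) // 100 + 1
= (1662 - 1) // 100 + 1
= 1661 // 100 + 1
= 16 + 1

17th century


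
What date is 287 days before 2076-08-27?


Start: 2076-08-27, subtract 287 days
Back 27 days from August 27 reaches July 31, 2076 -> 260 left
July 2076 has 31 days -> back to June 30, 2076 -> 229 left
June 2076 has 30 days -> back to May 31, 2076 -> 199 left
May 2076 has 31 days -> back to April 30, 2076 -> 168 left
April 2076 has 30 days -> back to March 31, 2076 -> 138 left
March 2076 has 31 days -> back to February 29, 2076 -> 107 left
February 2076 has 29 days -> back to January 31, 2076 -> 78 left
January 2076 has 31 days -> back to December 31, 2075 -> 47 left
December 2075 has 31 days -> back to November 30, 2075 -> 16 left
November 2075: 30 - 16 = 14 -> lands on November 14

Result: 2075-11-14


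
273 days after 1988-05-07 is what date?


Start: 1988-05-07, add 273 days
May 1988 has 31 days: 31 - 7 = 24 days to May 31 -> 249 left
June 1988 has 30 days -> 219 left
July 1988 has 31 days -> 188 left
August 1988 has 31 days -> 157 left
September 1988 has 30 days -> 127 left
October 1988 has 31 days -> 96 left
November 1988 has 30 days -> 66 left
December 1988 has 31 days -> 35 left
January 1989 has 31 days -> 4 left
February 1989: 4 <= 28 -> lands on February 4

Result: 1989-02-04


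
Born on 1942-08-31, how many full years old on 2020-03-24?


Birth: 1942-08-31
Reference: 2020-03-24
Year difference: 2020 - 1942 = 78
Birthday not yet reached in 2020, subtract 1

77 years old


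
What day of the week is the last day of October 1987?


October 1987 has 31 days
Anchor: Jan 1, 1987. With p = 1987 - 1 = 1986: (p + p//4 - p//100 + p//400) mod 7 = (1986 + 496 - 19 + 4) mod 7 = 2467 mod 7 = 3 -> Thursday (Mon=0 ... Sun=6)
Days before October (Jan-Sep): 273; October 1 index = (3 + 273) mod 7 = 3 -> Thursday
Last day offset: 31 - 1 = 30 days
Weekday index = (3 + 30) mod 7 = 5

Saturday, October 31


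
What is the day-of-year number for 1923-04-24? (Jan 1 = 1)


Date: April 24, 1923
Days in months 1 through 3: 90
Plus 24 days in April

Day of year: 114


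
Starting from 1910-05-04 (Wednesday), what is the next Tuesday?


Current: Wednesday
Target: Tuesday
Days ahead: 6

Next Tuesday: 1910-05-10


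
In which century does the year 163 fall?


Century = (year - 1) // 100 + 1
= (163 - 1) // 100 + 1
= 162 // 100 + 1
= 1 + 1

2nd century


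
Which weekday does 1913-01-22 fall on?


Date: January 22, 1913
Anchor: Jan 1, 1913. With p = 1913 - 1 = 1912: (p + p//4 - p//100 + p//400) mod 7 = (1912 + 478 - 19 + 4) mod 7 = 2375 mod 7 = 2 -> Wednesday (Mon=0 ... Sun=6)
Days into year = 22 - 1 = 21
Weekday index = (2 + 21) mod 7 = 2

Day of the week: Wednesday


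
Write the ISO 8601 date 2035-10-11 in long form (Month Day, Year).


ISO 2035-10-11 parses as year=2035, month=10, day=11
Month 10 -> October

October 11, 2035


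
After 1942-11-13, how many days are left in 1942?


Day of year: 317 of 365
Remaining = 365 - 317

48 days


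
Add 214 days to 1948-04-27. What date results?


Start: 1948-04-27, add 214 days
April 1948 has 30 days: 30 - 27 = 3 days to April 30 -> 211 left
May 1948 has 31 days -> 180 left
June 1948 has 30 days -> 150 left
July 1948 has 31 days -> 119 left
August 1948 has 31 days -> 88 left
September 1948 has 30 days -> 58 left
October 1948 has 31 days -> 27 left
November 1948: 27 <= 30 -> lands on November 27

Result: 1948-11-27


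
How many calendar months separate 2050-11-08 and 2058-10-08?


From November 2050 to October 2058
8 years * 12 = 96 months, minus 1 month = 95

95 months


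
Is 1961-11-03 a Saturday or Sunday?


Anchor: Jan 1, 1961. With p = 1961 - 1 = 1960: (p + p//4 - p//100 + p//400) mod 7 = (1960 + 490 - 19 + 4) mod 7 = 2435 mod 7 = 6 -> Sunday (Mon=0 ... Sun=6)
Day of year: 307; offset = 306
Weekday index = (6 + 306) mod 7 = 4 -> Friday
Weekend days: Saturday, Sunday

No


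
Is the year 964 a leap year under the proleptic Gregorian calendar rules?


Gregorian leap year rule: divisible by 4, but not by 100, unless also by 400.
964 is divisible by 4 but not 100 -> leap year

Yes


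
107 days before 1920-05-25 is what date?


Start: 1920-05-25, subtract 107 days
Back 25 days from May 25 reaches April 30, 1920 -> 82 left
April 1920 has 30 days -> back to March 31, 1920 -> 52 left
March 1920 has 31 days -> back to February 29, 1920 -> 21 left
February 1920: 29 - 21 = 8 -> lands on February 8

Result: 1920-02-08


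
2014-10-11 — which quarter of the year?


Month: October (month 10)
Q1: Jan-Mar, Q2: Apr-Jun, Q3: Jul-Sep, Q4: Oct-Dec

Q4


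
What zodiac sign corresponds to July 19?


Date: July 19
Conventional tropical zodiac dates: Cancer from June 21 onward; Leo starts July 23
July 19 falls within the Cancer range

Cancer


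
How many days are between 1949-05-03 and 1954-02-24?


From 1949-05-03 to 1954-02-24
1949-05-03: days before May = 31 + 28 + 31 + 30 = 120 (1949 is not a leap year); day of year = 120 + 3 = 123
1954-02-24: days before February = 31; day of year = 31 + 24 = 55
Rest of 1949: 365 - 123 = 242
Full years 1950 (365), 1951 (365), 1952 (366), 1953 (365): 1461
Total = 242 + 1461 + 55 = 1758

1758 days


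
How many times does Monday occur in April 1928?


April 1928 has 30 days
Anchor: Jan 1, 1928. With p = 1928 - 1 = 1927: (p + p//4 - p//100 + p//400) mod 7 = (1927 + 481 - 19 + 4) mod 7 = 2393 mod 7 = 6 -> Sunday (Mon=0 ... Sun=6)
Days before April (Jan-Mar): 91; April 1 index = (6 + 91) mod 7 = 6 -> Sunday
First Monday is April 2
Mondays: 2, 9, 16, 23, 30

5 Mondays


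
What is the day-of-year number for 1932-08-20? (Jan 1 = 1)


Date: August 20, 1932
Days in months 1 through 7: 213
Plus 20 days in August

Day of year: 233


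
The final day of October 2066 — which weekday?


October 2066 has 31 days
Anchor: Jan 1, 2066. With p = 2066 - 1 = 2065: (p + p//4 - p//100 + p//400) mod 7 = (2065 + 516 - 20 + 5) mod 7 = 2566 mod 7 = 4 -> Friday (Mon=0 ... Sun=6)
Days before October (Jan-Sep): 273; October 1 index = (4 + 273) mod 7 = 4 -> Friday
Last day offset: 31 - 1 = 30 days
Weekday index = (4 + 30) mod 7 = 6

Sunday, October 31


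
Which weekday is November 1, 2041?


Target: November 1, 2041
Anchor: Jan 1, 2041. With p = 2041 - 1 = 2040: (p + p//4 - p//100 + p//400) mod 7 = (2040 + 510 - 20 + 5) mod 7 = 2535 mod 7 = 1 -> Tuesday (Mon=0 ... Sun=6)
Days before November (Jan-Oct): 304 days
Weekday index = (1 + 304) mod 7 = 4

Friday


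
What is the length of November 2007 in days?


November 2007

30 days


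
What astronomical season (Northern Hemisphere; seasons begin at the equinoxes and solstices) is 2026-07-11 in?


Date: July 11
Astronomical Summer (approx.; exact equinox/solstice day varies by year): June 21 to September 21
July 11 falls within the Summer window

Summer


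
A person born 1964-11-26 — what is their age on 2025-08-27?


Birth: 1964-11-26
Reference: 2025-08-27
Year difference: 2025 - 1964 = 61
Birthday not yet reached in 2025, subtract 1

60 years old


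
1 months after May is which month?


May is month 5
5 + 1 = 6

June


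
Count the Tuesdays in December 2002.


December 2002 has 31 days
Anchor: Jan 1, 2002. With p = 2002 - 1 = 2001: (p + p//4 - p//100 + p//400) mod 7 = (2001 + 500 - 20 + 5) mod 7 = 2486 mod 7 = 1 -> Tuesday (Mon=0 ... Sun=6)
Days before December (Jan-Nov): 334; December 1 index = (1 + 334) mod 7 = 6 -> Sunday
First Tuesday is December 3
Tuesdays: 3, 10, 17, 24, 31

5 Tuesdays


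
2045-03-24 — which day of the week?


Date: March 24, 2045
Anchor: Jan 1, 2045. With p = 2045 - 1 = 2044: (p + p//4 - p//100 + p//400) mod 7 = (2044 + 511 - 20 + 5) mod 7 = 2540 mod 7 = 6 -> Sunday (Mon=0 ... Sun=6)
Days before March (Jan-Feb): 59; offset = 59 + 24 - 1 = 82
Weekday index = (6 + 82) mod 7 = 4

Day of the week: Friday


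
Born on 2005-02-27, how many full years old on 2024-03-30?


Birth: 2005-02-27
Reference: 2024-03-30
Year difference: 2024 - 2005 = 19

19 years old


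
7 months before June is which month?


June is month 6
6 - 7 = -1; wrap: -1 + 12 = 11

November


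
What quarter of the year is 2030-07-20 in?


Month: July (month 7)
Q1: Jan-Mar, Q2: Apr-Jun, Q3: Jul-Sep, Q4: Oct-Dec

Q3


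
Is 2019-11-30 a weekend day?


Anchor: Jan 1, 2019. With p = 2019 - 1 = 2018: (p + p//4 - p//100 + p//400) mod 7 = (2018 + 504 - 20 + 5) mod 7 = 2507 mod 7 = 1 -> Tuesday (Mon=0 ... Sun=6)
Day of year: 334; offset = 333
Weekday index = (1 + 333) mod 7 = 5 -> Saturday
Weekend days: Saturday, Sunday

Yes


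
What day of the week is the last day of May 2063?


May 2063 has 31 days
Anchor: Jan 1, 2063. With p = 2063 - 1 = 2062: (p + p//4 - p//100 + p//400) mod 7 = (2062 + 515 - 20 + 5) mod 7 = 2562 mod 7 = 0 -> Monday (Mon=0 ... Sun=6)
Days before May (Jan-Apr): 120; May 1 index = (0 + 120) mod 7 = 1 -> Tuesday
Last day offset: 31 - 1 = 30 days
Weekday index = (1 + 30) mod 7 = 3

Thursday, May 31


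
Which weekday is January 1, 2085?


Target: January 1, 2085
Anchor: Jan 1, 2085. With p = 2085 - 1 = 2084: (p + p//4 - p//100 + p//400) mod 7 = (2084 + 521 - 20 + 5) mod 7 = 2590 mod 7 = 0 -> Monday (Mon=0 ... Sun=6)
Offset from anchor: 0 days
Weekday index = (0 + 0) mod 7 = 0

Monday
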